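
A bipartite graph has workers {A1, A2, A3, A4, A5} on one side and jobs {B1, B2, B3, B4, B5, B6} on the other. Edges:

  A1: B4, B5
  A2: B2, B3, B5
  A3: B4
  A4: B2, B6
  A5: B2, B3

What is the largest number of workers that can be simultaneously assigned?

5

Unit-capacity flow: source→left, listed edges, right→sink; max matching = max flow.
Augmenting path A1→B4 (+1); matched 1.
Augmenting path A2→B2 (+1); matched 2.
Augmenting path A4→B6 (+1); matched 3.
Augmenting path A5→B3 (+1); matched 4.
Augmenting path A3→B4→A1→B5 (+1); matched 5.
No augmenting path remains; maximum matching = 5.
König certificate: {A1, A2, A3, A4, A5} is a vertex cover of size 5 (every listed pair touches it), so no matching can be larger.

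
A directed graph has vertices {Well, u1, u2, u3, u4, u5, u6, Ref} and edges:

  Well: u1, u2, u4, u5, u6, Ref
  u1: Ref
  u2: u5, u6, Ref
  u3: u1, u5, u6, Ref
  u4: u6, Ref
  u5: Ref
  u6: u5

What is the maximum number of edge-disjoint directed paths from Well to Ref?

5

Assign every edge capacity 1; by Menger, the answer equals the max flow.
Path Well→Ref (+1); total 1.
Path Well→u1→Ref (+1); total 2.
Path Well→u2→Ref (+1); total 3.
Path Well→u4→Ref (+1); total 4.
Path Well→u5→Ref (+1); total 5.
No residual Well→Ref path; max flow = 5.
Certifying cut of size 5: {Well→Ref, Well→u1, Well→u2, Well→u4, u5→Ref}.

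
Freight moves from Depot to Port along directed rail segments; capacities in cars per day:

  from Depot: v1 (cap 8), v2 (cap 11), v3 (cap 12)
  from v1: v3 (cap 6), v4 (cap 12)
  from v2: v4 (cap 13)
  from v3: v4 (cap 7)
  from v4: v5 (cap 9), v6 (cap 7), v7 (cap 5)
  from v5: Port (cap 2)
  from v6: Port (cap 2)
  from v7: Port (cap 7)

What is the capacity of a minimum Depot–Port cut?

9

Augment Depot→v1→v4→v5→Port: bottleneck 2, flow now 2.
Augment Depot→v1→v4→v6→Port: bottleneck 2, flow now 4.
Augment Depot→v1→v4→v7→Port: bottleneck 4, flow now 8.
Augment Depot→v2→v4→v7→Port: bottleneck 1, flow now 9.
No augmenting path remains; maximum flow = 9.
By max-flow min-cut, the minimum cut capacity equals the max flow.
In the residual graph, reachable from Depot: {Depot, v1, v2, v3, v4, v5, v6}.
Min-cut edges: v4→v7 (5), v5→Port (2), v6→Port (2); capacity 5 + 2 + 2 = 9.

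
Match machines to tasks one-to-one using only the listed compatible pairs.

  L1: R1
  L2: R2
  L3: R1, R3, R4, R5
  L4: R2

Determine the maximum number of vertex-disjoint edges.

Unit-capacity flow: source→left, listed edges, right→sink; max matching = max flow.
Augmenting path L1→R1 (+1); matched 1.
Augmenting path L2→R2 (+1); matched 2.
Augmenting path L3→R3 (+1); matched 3.
No augmenting path remains; maximum matching = 3.
König certificate: {L1, L3, R2} is a vertex cover of size 3 (every listed pair touches it), so no matching can be larger.

3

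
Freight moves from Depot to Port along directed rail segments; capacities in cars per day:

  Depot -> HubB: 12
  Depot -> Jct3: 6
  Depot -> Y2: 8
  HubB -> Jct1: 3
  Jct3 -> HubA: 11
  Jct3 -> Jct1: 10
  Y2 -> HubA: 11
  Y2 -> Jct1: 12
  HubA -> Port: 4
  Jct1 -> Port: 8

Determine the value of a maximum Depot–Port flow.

Augment Depot→HubB→Jct1→Port: bottleneck 3, flow now 3.
Augment Depot→Jct3→HubA→Port: bottleneck 4, flow now 7.
Augment Depot→Jct3→Jct1→Port: bottleneck 2, flow now 9.
Augment Depot→Y2→Jct1→Port: bottleneck 3, flow now 12.
No augmenting path remains; maximum flow = 12.
In the residual graph, reachable from Depot: {Depot, HubB, Jct3, Y2, HubA, Jct1}.
Min-cut edges: HubA→Port (4), Jct1→Port (8); capacity 4 + 8 = 12.
This cut is saturated, so no flow can exceed 12.

12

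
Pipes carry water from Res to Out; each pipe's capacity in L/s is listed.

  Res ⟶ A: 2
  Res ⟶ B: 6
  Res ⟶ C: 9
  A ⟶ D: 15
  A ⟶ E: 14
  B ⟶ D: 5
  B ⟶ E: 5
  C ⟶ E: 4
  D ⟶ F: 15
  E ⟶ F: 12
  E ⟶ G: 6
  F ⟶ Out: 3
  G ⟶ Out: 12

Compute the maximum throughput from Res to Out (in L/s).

Augment Res→A→D→F→Out: bottleneck 2, flow now 2.
Augment Res→B→D→F→Out: bottleneck 1, flow now 3.
Augment Res→B→E→G→Out: bottleneck 5, flow now 8.
Augment Res→C→E→G→Out: bottleneck 1, flow now 9.
No augmenting path remains; maximum flow = 9.
In the residual graph, reachable from Res: {Res, A, B, C, D, E, F}.
Min-cut edges: E→G (6), F→Out (3); capacity 6 + 3 = 9.
This cut is saturated, so no flow can exceed 9.

9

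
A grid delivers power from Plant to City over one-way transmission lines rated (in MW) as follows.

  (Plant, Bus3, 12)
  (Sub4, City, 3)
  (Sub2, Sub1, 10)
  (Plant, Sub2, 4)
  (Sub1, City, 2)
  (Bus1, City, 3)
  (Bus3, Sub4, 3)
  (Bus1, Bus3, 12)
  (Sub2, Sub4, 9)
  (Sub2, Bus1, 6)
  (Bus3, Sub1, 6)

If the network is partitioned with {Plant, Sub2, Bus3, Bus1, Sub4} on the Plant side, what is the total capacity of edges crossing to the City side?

Edges leaving {Plant, Sub2, Bus3, Bus1, Sub4}: Sub2→Sub1 (10), Bus3→Sub1 (6), Bus1→City (3), Sub4→City (3).
Cut capacity = 10 + 6 + 3 + 3 = 22.

22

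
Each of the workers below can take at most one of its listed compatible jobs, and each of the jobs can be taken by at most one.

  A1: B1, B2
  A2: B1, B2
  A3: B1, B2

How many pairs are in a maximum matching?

Unit-capacity flow: source→left, listed edges, right→sink; max matching = max flow.
Augmenting path A1→B1 (+1); matched 1.
Augmenting path A2→B2 (+1); matched 2.
No augmenting path remains; maximum matching = 2.
König certificate: {B1, B2} is a vertex cover of size 2 (every listed pair touches it), so no matching can be larger.

2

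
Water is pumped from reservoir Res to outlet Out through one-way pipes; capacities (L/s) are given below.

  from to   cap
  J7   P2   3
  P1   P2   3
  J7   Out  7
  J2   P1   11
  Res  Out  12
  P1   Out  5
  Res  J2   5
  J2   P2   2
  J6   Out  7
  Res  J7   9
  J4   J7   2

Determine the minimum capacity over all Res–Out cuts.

24

Augment Res→Out: bottleneck 12, flow now 12.
Augment Res→J7→Out: bottleneck 7, flow now 19.
Augment Res→J2→P1→Out: bottleneck 5, flow now 24.
No augmenting path remains; maximum flow = 24.
By max-flow min-cut, the minimum cut capacity equals the max flow.
In the residual graph, reachable from Res: {Res, J7, P2}.
Min-cut edges: Res→J2 (5), Res→Out (12), J7→Out (7); capacity 5 + 12 + 7 = 24.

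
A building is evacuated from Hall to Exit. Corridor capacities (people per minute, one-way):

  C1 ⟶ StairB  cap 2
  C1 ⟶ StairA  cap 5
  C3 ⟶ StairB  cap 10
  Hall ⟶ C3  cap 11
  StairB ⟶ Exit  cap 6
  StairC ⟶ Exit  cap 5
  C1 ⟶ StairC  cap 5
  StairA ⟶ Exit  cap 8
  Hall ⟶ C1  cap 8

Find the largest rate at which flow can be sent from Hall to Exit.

14

Augment Hall→C1→StairA→Exit: bottleneck 5, flow now 5.
Augment Hall→C1→StairB→Exit: bottleneck 2, flow now 7.
Augment Hall→C1→StairC→Exit: bottleneck 1, flow now 8.
Augment Hall→C3→StairB→Exit: bottleneck 4, flow now 12.
Augment Hall→C3→StairB→C1→StairC→Exit: bottleneck 2, flow now 14. (uses reverse residual edge)
No augmenting path remains; maximum flow = 14.
In the residual graph, reachable from Hall: {Hall, C3, StairB}.
Min-cut edges: Hall→C1 (8), StairB→Exit (6); capacity 8 + 6 = 14.
This cut is saturated, so no flow can exceed 14.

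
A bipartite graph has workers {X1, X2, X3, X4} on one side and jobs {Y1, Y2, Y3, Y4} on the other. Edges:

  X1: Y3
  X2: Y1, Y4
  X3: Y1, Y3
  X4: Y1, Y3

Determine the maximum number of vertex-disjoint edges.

Unit-capacity flow: source→left, listed edges, right→sink; max matching = max flow.
Augmenting path X1→Y3 (+1); matched 1.
Augmenting path X2→Y1 (+1); matched 2.
Augmenting path X3→Y1→X2→Y4 (+1); matched 3.
No augmenting path remains; maximum matching = 3.
König certificate: {X2, Y1, Y3} is a vertex cover of size 3 (every listed pair touches it), so no matching can be larger.

3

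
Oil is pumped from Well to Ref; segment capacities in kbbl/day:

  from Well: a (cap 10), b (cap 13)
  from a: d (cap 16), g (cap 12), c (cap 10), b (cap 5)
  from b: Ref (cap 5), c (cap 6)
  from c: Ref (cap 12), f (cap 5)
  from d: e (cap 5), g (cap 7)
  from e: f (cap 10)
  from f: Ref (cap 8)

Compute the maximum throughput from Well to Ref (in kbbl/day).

21

Augment Well→b→Ref: bottleneck 5, flow now 5.
Augment Well→a→c→Ref: bottleneck 10, flow now 15.
Augment Well→b→c→Ref: bottleneck 2, flow now 17.
Augment Well→b→c→f→Ref: bottleneck 4, flow now 21.
No augmenting path remains; maximum flow = 21.
In the residual graph, reachable from Well: {Well, b}.
Min-cut edges: Well→a (10), b→c (6), b→Ref (5); capacity 10 + 6 + 5 = 21.
This cut is saturated, so no flow can exceed 21.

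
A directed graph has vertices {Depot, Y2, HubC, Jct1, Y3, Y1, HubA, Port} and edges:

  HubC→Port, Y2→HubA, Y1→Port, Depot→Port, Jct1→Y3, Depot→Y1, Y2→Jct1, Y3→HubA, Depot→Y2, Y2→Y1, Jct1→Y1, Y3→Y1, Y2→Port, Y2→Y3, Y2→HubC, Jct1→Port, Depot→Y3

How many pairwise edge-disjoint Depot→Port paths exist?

Assign every edge capacity 1; by Menger, the answer equals the max flow.
Path Depot→Port (+1); total 1.
Path Depot→Y2→Port (+1); total 2.
Path Depot→Y1→Port (+1); total 3.
No residual Depot→Port path; max flow = 3.
Certifying cut of size 3: {Depot→Port, Depot→Y2, Y1→Port}.

3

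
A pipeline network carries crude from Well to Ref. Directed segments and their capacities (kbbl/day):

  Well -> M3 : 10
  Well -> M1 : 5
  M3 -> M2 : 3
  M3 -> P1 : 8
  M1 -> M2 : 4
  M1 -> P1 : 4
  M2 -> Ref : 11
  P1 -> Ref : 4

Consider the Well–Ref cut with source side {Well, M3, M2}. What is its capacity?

24

Edges leaving {Well, M3, M2}: Well→M1 (5), M3→P1 (8), M2→Ref (11).
Cut capacity = 5 + 8 + 11 = 24.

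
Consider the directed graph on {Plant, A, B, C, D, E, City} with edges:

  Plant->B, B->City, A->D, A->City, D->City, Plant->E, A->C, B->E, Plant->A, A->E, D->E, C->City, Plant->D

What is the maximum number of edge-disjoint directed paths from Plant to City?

Assign every edge capacity 1; by Menger, the answer equals the max flow.
Path Plant→A→City (+1); total 1.
Path Plant→B→City (+1); total 2.
Path Plant→D→City (+1); total 3.
No residual Plant→City path; max flow = 3.
Certifying cut of size 3: {Plant→A, Plant→B, Plant→D}.

3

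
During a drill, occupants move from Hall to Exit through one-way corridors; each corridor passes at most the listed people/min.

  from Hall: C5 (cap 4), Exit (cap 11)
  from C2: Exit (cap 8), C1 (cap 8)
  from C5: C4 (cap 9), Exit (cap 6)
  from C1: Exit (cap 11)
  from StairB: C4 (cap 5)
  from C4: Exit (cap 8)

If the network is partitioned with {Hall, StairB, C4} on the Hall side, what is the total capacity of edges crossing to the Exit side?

23

Edges leaving {Hall, StairB, C4}: Hall→C5 (4), Hall→Exit (11), C4→Exit (8).
Cut capacity = 4 + 11 + 8 = 23.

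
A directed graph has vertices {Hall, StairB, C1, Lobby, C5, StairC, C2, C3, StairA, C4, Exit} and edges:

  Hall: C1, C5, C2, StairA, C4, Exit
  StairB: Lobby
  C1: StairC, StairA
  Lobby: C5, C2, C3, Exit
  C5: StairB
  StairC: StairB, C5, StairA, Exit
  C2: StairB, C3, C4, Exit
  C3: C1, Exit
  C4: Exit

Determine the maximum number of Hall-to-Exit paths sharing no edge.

5

Assign every edge capacity 1; by Menger, the answer equals the max flow.
Path Hall→Exit (+1); total 1.
Path Hall→C2→Exit (+1); total 2.
Path Hall→C4→Exit (+1); total 3.
Path Hall→C1→StairC→Exit (+1); total 4.
Path Hall→C5→StairB→Lobby→Exit (+1); total 5.
No residual Hall→Exit path; max flow = 5.
Certifying cut of size 5: {Hall→C1, Hall→C2, Hall→C4, Hall→C5, Hall→Exit}.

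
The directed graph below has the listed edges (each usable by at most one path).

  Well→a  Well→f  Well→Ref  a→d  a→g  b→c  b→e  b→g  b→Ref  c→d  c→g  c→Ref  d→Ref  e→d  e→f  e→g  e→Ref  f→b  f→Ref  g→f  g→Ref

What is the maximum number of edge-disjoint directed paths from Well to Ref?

3

Assign every edge capacity 1; by Menger, the answer equals the max flow.
Path Well→Ref (+1); total 1.
Path Well→f→Ref (+1); total 2.
Path Well→a→d→Ref (+1); total 3.
No residual Well→Ref path; max flow = 3.
Certifying cut of size 3: {Well→Ref, Well→a, Well→f}.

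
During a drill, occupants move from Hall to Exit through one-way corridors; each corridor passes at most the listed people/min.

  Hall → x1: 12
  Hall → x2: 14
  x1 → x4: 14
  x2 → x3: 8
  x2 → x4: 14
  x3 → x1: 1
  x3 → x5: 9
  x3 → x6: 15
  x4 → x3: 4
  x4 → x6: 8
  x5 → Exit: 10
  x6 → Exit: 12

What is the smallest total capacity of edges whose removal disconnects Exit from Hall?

Augment Hall→x1→x4→x6→Exit: bottleneck 8, flow now 8.
Augment Hall→x2→x3→x5→Exit: bottleneck 8, flow now 16.
Augment Hall→x1→x4→x3→x5→Exit: bottleneck 1, flow now 17.
Augment Hall→x1→x4→x3→x6→Exit: bottleneck 3, flow now 20.
No augmenting path remains; maximum flow = 20.
By max-flow min-cut, the minimum cut capacity equals the max flow.
In the residual graph, reachable from Hall: {Hall, x1, x2, x4}.
Min-cut edges: x2→x3 (8), x4→x3 (4), x4→x6 (8); capacity 8 + 4 + 8 = 20.

20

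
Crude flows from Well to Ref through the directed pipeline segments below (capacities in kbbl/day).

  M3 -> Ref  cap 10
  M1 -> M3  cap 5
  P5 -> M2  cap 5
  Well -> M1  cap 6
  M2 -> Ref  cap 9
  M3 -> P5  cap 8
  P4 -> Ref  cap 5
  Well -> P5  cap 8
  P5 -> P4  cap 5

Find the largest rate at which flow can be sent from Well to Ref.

Augment Well→M1→M3→Ref: bottleneck 5, flow now 5.
Augment Well→P5→P4→Ref: bottleneck 5, flow now 10.
Augment Well→P5→M2→Ref: bottleneck 3, flow now 13.
No augmenting path remains; maximum flow = 13.
In the residual graph, reachable from Well: {Well, M1}.
Min-cut edges: Well→P5 (8), M1→M3 (5); capacity 8 + 5 = 13.
This cut is saturated, so no flow can exceed 13.

13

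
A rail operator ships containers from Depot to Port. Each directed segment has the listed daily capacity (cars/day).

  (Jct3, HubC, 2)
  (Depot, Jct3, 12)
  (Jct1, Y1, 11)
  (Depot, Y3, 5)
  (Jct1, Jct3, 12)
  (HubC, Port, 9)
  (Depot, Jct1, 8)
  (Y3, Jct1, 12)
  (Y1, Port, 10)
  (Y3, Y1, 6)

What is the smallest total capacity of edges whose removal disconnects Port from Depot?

12

Augment Depot→Jct1→Y1→Port: bottleneck 8, flow now 8.
Augment Depot→Y3→Y1→Port: bottleneck 2, flow now 10.
Augment Depot→Jct3→HubC→Port: bottleneck 2, flow now 12.
No augmenting path remains; maximum flow = 12.
By max-flow min-cut, the minimum cut capacity equals the max flow.
In the residual graph, reachable from Depot: {Depot, Jct1, Y3, Jct3, Y1}.
Min-cut edges: Jct3→HubC (2), Y1→Port (10); capacity 2 + 10 = 12.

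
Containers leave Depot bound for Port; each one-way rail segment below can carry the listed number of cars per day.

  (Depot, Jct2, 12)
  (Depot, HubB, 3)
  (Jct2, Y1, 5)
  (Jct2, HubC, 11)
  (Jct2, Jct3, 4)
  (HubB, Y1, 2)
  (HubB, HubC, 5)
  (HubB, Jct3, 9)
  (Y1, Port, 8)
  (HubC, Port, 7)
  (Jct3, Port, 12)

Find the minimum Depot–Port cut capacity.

Augment Depot→Jct2→Y1→Port: bottleneck 5, flow now 5.
Augment Depot→Jct2→HubC→Port: bottleneck 7, flow now 12.
Augment Depot→HubB→Y1→Port: bottleneck 2, flow now 14.
Augment Depot→HubB→Jct3→Port: bottleneck 1, flow now 15.
No augmenting path remains; maximum flow = 15.
By max-flow min-cut, the minimum cut capacity equals the max flow.
In the residual graph, reachable from Depot: {Depot}.
Min-cut edges: Depot→Jct2 (12), Depot→HubB (3); capacity 12 + 3 = 15.

15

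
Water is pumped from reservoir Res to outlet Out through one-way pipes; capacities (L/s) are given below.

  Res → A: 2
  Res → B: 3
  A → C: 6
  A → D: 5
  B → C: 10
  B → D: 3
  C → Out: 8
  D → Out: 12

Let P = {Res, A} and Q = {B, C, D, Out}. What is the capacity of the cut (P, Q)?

14

Edges leaving {Res, A}: Res→B (3), A→C (6), A→D (5).
Cut capacity = 3 + 6 + 5 = 14.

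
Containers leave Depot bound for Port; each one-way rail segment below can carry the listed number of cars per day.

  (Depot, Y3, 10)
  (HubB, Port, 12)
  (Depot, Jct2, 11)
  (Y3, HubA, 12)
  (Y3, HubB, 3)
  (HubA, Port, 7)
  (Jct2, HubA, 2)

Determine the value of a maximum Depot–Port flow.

Augment Depot→Jct2→HubA→Port: bottleneck 2, flow now 2.
Augment Depot→Y3→HubA→Port: bottleneck 5, flow now 7.
Augment Depot→Y3→HubB→Port: bottleneck 3, flow now 10.
No augmenting path remains; maximum flow = 10.
In the residual graph, reachable from Depot: {Depot, Jct2, Y3, HubA}.
Min-cut edges: Y3→HubB (3), HubA→Port (7); capacity 3 + 7 = 10.
This cut is saturated, so no flow can exceed 10.

10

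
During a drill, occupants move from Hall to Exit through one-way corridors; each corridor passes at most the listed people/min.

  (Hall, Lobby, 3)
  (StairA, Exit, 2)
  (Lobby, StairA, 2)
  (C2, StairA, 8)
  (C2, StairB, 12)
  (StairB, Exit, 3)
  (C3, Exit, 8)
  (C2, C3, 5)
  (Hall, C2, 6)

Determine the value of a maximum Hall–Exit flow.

8

Augment Hall→Lobby→StairA→Exit: bottleneck 2, flow now 2.
Augment Hall→C2→StairB→Exit: bottleneck 3, flow now 5.
Augment Hall→C2→C3→Exit: bottleneck 3, flow now 8.
No augmenting path remains; maximum flow = 8.
In the residual graph, reachable from Hall: {Hall, Lobby}.
Min-cut edges: Hall→C2 (6), Lobby→StairA (2); capacity 6 + 2 = 8.
This cut is saturated, so no flow can exceed 8.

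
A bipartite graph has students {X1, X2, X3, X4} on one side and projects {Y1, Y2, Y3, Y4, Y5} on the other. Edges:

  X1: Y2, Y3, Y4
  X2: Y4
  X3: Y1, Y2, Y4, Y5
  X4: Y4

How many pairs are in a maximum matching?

Unit-capacity flow: source→left, listed edges, right→sink; max matching = max flow.
Augmenting path X1→Y2 (+1); matched 1.
Augmenting path X2→Y4 (+1); matched 2.
Augmenting path X3→Y1 (+1); matched 3.
No augmenting path remains; maximum matching = 3.
König certificate: {X1, X3, Y4} is a vertex cover of size 3 (every listed pair touches it), so no matching can be larger.

3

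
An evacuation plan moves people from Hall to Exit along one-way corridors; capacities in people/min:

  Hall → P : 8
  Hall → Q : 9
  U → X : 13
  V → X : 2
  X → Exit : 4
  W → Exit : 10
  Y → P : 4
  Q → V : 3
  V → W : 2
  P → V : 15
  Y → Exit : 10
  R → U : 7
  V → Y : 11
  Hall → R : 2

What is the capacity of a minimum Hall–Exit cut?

13

Augment Hall→P→V→W→Exit: bottleneck 2, flow now 2.
Augment Hall→P→V→X→Exit: bottleneck 2, flow now 4.
Augment Hall→P→V→Y→Exit: bottleneck 4, flow now 8.
Augment Hall→Q→V→Y→Exit: bottleneck 3, flow now 11.
Augment Hall→R→U→X→Exit: bottleneck 2, flow now 13.
No augmenting path remains; maximum flow = 13.
By max-flow min-cut, the minimum cut capacity equals the max flow.
In the residual graph, reachable from Hall: {Hall, Q}.
Min-cut edges: Hall→P (8), Hall→R (2), Q→V (3); capacity 8 + 2 + 3 = 13.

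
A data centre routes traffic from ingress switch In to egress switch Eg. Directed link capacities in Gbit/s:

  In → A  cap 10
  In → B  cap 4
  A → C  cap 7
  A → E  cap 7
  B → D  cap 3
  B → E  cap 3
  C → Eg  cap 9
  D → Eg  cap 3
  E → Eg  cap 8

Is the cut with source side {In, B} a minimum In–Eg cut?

Given cut capacity: 10 + 3 + 3 = 16.
Augment In→A→C→Eg: bottleneck 7, flow now 7.
Augment In→A→E→Eg: bottleneck 3, flow now 10.
Augment In→B→D→Eg: bottleneck 3, flow now 13.
Augment In→B→E→Eg: bottleneck 1, flow now 14.
No augmenting path remains; maximum flow = 14.
In the residual graph, reachable from In: {In}.
Min-cut edges: In→A (10), In→B (4); capacity 10 + 4 = 14.
Cut capacity 16 exceeds the max flow 14, so it is not minimum.

No — its capacity is 16, but the minimum cut has capacity 14.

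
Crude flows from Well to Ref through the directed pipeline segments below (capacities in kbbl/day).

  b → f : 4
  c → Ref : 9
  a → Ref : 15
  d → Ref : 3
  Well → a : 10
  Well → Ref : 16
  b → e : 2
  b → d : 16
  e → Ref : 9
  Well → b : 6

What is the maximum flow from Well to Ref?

31

Augment Well→Ref: bottleneck 16, flow now 16.
Augment Well→a→Ref: bottleneck 10, flow now 26.
Augment Well→b→d→Ref: bottleneck 3, flow now 29.
Augment Well→b→e→Ref: bottleneck 2, flow now 31.
No augmenting path remains; maximum flow = 31.
In the residual graph, reachable from Well: {Well, b, d, f}.
Min-cut edges: Well→a (10), Well→Ref (16), b→e (2), d→Ref (3); capacity 10 + 16 + 2 + 3 = 31.
This cut is saturated, so no flow can exceed 31.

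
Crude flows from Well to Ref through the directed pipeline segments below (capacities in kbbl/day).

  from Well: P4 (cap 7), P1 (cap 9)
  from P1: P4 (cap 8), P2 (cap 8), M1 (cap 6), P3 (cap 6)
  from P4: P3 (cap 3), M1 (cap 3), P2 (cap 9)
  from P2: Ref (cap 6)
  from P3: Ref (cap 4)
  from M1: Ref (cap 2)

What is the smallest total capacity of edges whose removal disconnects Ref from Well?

Augment Well→P1→P2→Ref: bottleneck 6, flow now 6.
Augment Well→P1→P3→Ref: bottleneck 3, flow now 9.
Augment Well→P4→P3→Ref: bottleneck 1, flow now 10.
Augment Well→P4→M1→Ref: bottleneck 2, flow now 12.
No augmenting path remains; maximum flow = 12.
By max-flow min-cut, the minimum cut capacity equals the max flow.
In the residual graph, reachable from Well: {Well, P1, P4, P2, P3, M1}.
Min-cut edges: P2→Ref (6), P3→Ref (4), M1→Ref (2); capacity 6 + 4 + 2 = 12.

12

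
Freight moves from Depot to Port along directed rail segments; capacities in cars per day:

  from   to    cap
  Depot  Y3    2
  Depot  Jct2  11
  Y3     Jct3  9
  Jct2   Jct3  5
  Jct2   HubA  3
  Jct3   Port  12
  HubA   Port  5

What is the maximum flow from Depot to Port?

10

Augment Depot→Y3→Jct3→Port: bottleneck 2, flow now 2.
Augment Depot→Jct2→Jct3→Port: bottleneck 5, flow now 7.
Augment Depot→Jct2→HubA→Port: bottleneck 3, flow now 10.
No augmenting path remains; maximum flow = 10.
In the residual graph, reachable from Depot: {Depot, Jct2}.
Min-cut edges: Depot→Y3 (2), Jct2→Jct3 (5), Jct2→HubA (3); capacity 2 + 5 + 3 = 10.
This cut is saturated, so no flow can exceed 10.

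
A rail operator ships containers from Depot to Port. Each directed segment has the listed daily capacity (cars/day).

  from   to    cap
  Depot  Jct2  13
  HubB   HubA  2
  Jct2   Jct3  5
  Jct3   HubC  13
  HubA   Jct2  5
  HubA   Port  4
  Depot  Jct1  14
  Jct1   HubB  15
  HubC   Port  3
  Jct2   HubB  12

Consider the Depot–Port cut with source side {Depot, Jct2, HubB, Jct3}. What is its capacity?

29

Edges leaving {Depot, Jct2, HubB, Jct3}: Depot→Jct1 (14), HubB→HubA (2), Jct3→HubC (13).
Cut capacity = 14 + 2 + 13 = 29.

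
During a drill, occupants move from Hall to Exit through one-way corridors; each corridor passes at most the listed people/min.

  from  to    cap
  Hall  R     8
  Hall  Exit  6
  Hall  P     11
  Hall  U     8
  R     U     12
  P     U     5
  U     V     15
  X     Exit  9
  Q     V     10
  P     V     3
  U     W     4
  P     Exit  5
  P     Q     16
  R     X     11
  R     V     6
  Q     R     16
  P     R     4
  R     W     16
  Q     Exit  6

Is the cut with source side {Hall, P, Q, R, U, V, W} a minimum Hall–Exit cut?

Given cut capacity: 6 + 5 + 6 + 11 = 28.
Augment Hall→Exit: bottleneck 6, flow now 6.
Augment Hall→P→Exit: bottleneck 5, flow now 11.
Augment Hall→P→Q→Exit: bottleneck 6, flow now 17.
Augment Hall→R→X→Exit: bottleneck 8, flow now 25.
No augmenting path remains; maximum flow = 25.
In the residual graph, reachable from Hall: {Hall, U, V, W}.
Min-cut edges: Hall→P (11), Hall→R (8), Hall→Exit (6); capacity 11 + 8 + 6 = 25.
Cut capacity 28 exceeds the max flow 25, so it is not minimum.

No — its capacity is 28, but the minimum cut has capacity 25.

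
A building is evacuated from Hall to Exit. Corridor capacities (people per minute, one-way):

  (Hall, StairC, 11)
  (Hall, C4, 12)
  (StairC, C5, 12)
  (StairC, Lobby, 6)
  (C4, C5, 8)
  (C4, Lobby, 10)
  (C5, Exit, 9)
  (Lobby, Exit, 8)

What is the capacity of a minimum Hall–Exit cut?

17

Augment Hall→StairC→C5→Exit: bottleneck 9, flow now 9.
Augment Hall→StairC→Lobby→Exit: bottleneck 2, flow now 11.
Augment Hall→C4→Lobby→Exit: bottleneck 6, flow now 17.
No augmenting path remains; maximum flow = 17.
By max-flow min-cut, the minimum cut capacity equals the max flow.
In the residual graph, reachable from Hall: {Hall, StairC, C4, C5, Lobby}.
Min-cut edges: C5→Exit (9), Lobby→Exit (8); capacity 9 + 8 = 17.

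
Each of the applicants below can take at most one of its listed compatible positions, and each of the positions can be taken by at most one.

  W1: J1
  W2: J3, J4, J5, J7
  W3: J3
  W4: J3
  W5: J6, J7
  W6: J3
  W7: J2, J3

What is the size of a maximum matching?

Unit-capacity flow: source→left, listed edges, right→sink; max matching = max flow.
Augmenting path W1→J1 (+1); matched 1.
Augmenting path W2→J3 (+1); matched 2.
Augmenting path W5→J6 (+1); matched 3.
Augmenting path W7→J2 (+1); matched 4.
Augmenting path W3→J3→W2→J4 (+1); matched 5.
No augmenting path remains; maximum matching = 5.
König certificate: {W1, W2, W5, W7, J3} is a vertex cover of size 5 (every listed pair touches it), so no matching can be larger.

5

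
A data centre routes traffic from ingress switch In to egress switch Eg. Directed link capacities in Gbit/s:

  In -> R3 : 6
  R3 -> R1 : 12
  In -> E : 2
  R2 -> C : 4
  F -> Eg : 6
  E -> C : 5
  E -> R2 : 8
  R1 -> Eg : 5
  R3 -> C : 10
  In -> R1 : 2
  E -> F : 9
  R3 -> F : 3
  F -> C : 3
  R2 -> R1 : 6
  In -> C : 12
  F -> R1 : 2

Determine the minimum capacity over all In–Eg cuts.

10

Augment In→R1→Eg: bottleneck 2, flow now 2.
Augment In→R3→F→Eg: bottleneck 3, flow now 5.
Augment In→R3→R1→Eg: bottleneck 3, flow now 8.
Augment In→E→F→Eg: bottleneck 2, flow now 10.
No augmenting path remains; maximum flow = 10.
By max-flow min-cut, the minimum cut capacity equals the max flow.
In the residual graph, reachable from In: {In, C}.
Min-cut edges: In→R3 (6), In→E (2), In→R1 (2); capacity 6 + 2 + 2 = 10.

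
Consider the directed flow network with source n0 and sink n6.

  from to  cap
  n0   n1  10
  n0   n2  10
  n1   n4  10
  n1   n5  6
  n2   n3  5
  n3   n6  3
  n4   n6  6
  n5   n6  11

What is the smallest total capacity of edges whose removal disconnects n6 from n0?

Augment n0→n1→n4→n6: bottleneck 6, flow now 6.
Augment n0→n1→n5→n6: bottleneck 4, flow now 10.
Augment n0→n2→n3→n6: bottleneck 3, flow now 13.
No augmenting path remains; maximum flow = 13.
By max-flow min-cut, the minimum cut capacity equals the max flow.
In the residual graph, reachable from n0: {n0, n2, n3}.
Min-cut edges: n0→n1 (10), n3→n6 (3); capacity 10 + 3 = 13.

13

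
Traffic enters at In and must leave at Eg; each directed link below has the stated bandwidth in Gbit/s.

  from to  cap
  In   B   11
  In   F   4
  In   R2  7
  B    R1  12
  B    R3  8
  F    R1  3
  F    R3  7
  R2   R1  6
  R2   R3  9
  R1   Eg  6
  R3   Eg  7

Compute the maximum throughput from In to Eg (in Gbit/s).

13

Augment In→B→R1→Eg: bottleneck 6, flow now 6.
Augment In→B→R3→Eg: bottleneck 5, flow now 11.
Augment In→F→R3→Eg: bottleneck 2, flow now 13.
No augmenting path remains; maximum flow = 13.
In the residual graph, reachable from In: {In, B, F, R2, R1, R3}.
Min-cut edges: R1→Eg (6), R3→Eg (7); capacity 6 + 7 = 13.
This cut is saturated, so no flow can exceed 13.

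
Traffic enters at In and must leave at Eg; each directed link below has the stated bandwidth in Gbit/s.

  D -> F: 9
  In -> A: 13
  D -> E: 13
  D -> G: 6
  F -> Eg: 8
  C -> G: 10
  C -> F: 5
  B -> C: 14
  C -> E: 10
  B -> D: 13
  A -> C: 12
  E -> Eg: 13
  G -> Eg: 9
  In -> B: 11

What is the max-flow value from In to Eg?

23

Augment In→A→C→E→Eg: bottleneck 10, flow now 10.
Augment In→A→C→F→Eg: bottleneck 2, flow now 12.
Augment In→B→C→F→Eg: bottleneck 3, flow now 15.
Augment In→B→C→G→Eg: bottleneck 8, flow now 23.
No augmenting path remains; maximum flow = 23.
In the residual graph, reachable from In: {In, A}.
Min-cut edges: In→B (11), A→C (12); capacity 11 + 12 = 23.
This cut is saturated, so no flow can exceed 23.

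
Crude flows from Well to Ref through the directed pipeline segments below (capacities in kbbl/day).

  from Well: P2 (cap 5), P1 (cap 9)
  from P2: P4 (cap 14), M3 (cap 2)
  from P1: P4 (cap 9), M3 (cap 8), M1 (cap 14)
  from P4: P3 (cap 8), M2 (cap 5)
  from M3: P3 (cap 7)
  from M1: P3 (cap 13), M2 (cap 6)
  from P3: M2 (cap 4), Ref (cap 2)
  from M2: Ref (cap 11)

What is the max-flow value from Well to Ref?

13

Augment Well→P2→P4→P3→Ref: bottleneck 2, flow now 2.
Augment Well→P2→P4→M2→Ref: bottleneck 3, flow now 5.
Augment Well→P1→P4→M2→Ref: bottleneck 2, flow now 7.
Augment Well→P1→M1→M2→Ref: bottleneck 6, flow now 13.
No augmenting path remains; maximum flow = 13.
In the residual graph, reachable from Well: {Well, P2, P1, P4, M3, M1, P3, M2}.
Min-cut edges: P3→Ref (2), M2→Ref (11); capacity 2 + 11 = 13.
This cut is saturated, so no flow can exceed 13.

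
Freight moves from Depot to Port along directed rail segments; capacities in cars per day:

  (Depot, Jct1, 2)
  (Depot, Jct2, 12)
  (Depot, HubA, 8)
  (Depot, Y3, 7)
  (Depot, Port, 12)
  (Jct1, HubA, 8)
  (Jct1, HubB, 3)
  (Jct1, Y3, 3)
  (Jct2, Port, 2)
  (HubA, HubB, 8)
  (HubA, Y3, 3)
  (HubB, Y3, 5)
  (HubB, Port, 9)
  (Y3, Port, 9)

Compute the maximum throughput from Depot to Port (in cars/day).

31

Augment Depot→Port: bottleneck 12, flow now 12.
Augment Depot→Jct2→Port: bottleneck 2, flow now 14.
Augment Depot→Y3→Port: bottleneck 7, flow now 21.
Augment Depot→Jct1→HubB→Port: bottleneck 2, flow now 23.
Augment Depot→HubA→HubB→Port: bottleneck 7, flow now 30.
Augment Depot→HubA→Y3→Port: bottleneck 1, flow now 31.
No augmenting path remains; maximum flow = 31.
In the residual graph, reachable from Depot: {Depot, Jct2}.
Min-cut edges: Depot→Jct1 (2), Depot→HubA (8), Depot→Y3 (7), Depot→Port (12), Jct2→Port (2); capacity 2 + 8 + 7 + 12 + 2 = 31.
This cut is saturated, so no flow can exceed 31.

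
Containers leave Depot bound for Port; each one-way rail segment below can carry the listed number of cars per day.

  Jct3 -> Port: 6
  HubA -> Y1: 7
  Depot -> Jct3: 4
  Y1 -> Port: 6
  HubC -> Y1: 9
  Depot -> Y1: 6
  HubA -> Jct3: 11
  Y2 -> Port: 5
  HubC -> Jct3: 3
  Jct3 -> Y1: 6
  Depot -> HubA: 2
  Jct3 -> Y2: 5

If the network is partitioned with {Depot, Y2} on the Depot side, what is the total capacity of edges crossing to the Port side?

Edges leaving {Depot, Y2}: Depot→HubA (2), Depot→Jct3 (4), Depot→Y1 (6), Y2→Port (5).
Cut capacity = 2 + 4 + 6 + 5 = 17.

17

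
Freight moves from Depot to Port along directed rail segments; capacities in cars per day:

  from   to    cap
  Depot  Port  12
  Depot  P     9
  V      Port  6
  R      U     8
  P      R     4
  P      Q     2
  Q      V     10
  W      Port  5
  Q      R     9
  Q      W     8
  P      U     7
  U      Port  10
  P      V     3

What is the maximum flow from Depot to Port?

Augment Depot→Port: bottleneck 12, flow now 12.
Augment Depot→P→U→Port: bottleneck 7, flow now 19.
Augment Depot→P→V→Port: bottleneck 2, flow now 21.
No augmenting path remains; maximum flow = 21.
In the residual graph, reachable from Depot: {Depot}.
Min-cut edges: Depot→P (9), Depot→Port (12); capacity 9 + 12 = 21.
This cut is saturated, so no flow can exceed 21.

21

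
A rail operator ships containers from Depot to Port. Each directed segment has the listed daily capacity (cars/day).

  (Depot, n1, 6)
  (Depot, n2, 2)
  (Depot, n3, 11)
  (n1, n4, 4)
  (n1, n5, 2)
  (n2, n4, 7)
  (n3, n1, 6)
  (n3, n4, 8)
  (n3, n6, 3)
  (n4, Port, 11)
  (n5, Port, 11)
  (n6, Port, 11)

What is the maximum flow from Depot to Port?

16

Augment Depot→n1→n4→Port: bottleneck 4, flow now 4.
Augment Depot→n1→n5→Port: bottleneck 2, flow now 6.
Augment Depot→n2→n4→Port: bottleneck 2, flow now 8.
Augment Depot→n3→n4→Port: bottleneck 5, flow now 13.
Augment Depot→n3→n6→Port: bottleneck 3, flow now 16.
No augmenting path remains; maximum flow = 16.
In the residual graph, reachable from Depot: {Depot, n1, n2, n3, n4}.
Min-cut edges: n1→n5 (2), n3→n6 (3), n4→Port (11); capacity 2 + 3 + 11 = 16.
This cut is saturated, so no flow can exceed 16.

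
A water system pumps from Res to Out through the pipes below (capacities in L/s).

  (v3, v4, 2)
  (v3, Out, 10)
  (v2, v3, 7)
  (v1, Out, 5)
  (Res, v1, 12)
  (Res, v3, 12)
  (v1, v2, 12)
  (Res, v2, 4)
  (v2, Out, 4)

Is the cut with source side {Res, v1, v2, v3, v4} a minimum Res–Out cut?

Given cut capacity: 5 + 4 + 10 = 19.
Augment Res→v1→Out: bottleneck 5, flow now 5.
Augment Res→v2→Out: bottleneck 4, flow now 9.
Augment Res→v3→Out: bottleneck 10, flow now 19.
No augmenting path remains; maximum flow = 19.
Cut capacity 19 equals the max flow, so it is a minimum cut.

Yes — it is a minimum cut (capacity 19).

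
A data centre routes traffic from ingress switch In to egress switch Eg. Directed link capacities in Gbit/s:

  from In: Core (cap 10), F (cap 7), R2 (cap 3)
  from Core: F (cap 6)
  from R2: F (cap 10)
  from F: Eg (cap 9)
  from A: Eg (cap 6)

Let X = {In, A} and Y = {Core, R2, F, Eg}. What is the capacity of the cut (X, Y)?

26

Edges leaving {In, A}: In→Core (10), In→R2 (3), In→F (7), A→Eg (6).
Cut capacity = 10 + 3 + 7 + 6 = 26.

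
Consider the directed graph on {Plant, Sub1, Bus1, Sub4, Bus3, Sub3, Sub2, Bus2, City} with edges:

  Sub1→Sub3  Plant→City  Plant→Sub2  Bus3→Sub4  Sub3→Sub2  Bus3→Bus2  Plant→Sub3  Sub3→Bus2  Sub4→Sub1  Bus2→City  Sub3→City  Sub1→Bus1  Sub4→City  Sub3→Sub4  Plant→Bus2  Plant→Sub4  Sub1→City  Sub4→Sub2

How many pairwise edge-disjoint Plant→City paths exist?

4

Assign every edge capacity 1; by Menger, the answer equals the max flow.
Path Plant→City (+1); total 1.
Path Plant→Sub4→City (+1); total 2.
Path Plant→Sub3→City (+1); total 3.
Path Plant→Bus2→City (+1); total 4.
No residual Plant→City path; max flow = 4.
Certifying cut of size 4: {Plant→Bus2, Plant→City, Plant→Sub3, Plant→Sub4}.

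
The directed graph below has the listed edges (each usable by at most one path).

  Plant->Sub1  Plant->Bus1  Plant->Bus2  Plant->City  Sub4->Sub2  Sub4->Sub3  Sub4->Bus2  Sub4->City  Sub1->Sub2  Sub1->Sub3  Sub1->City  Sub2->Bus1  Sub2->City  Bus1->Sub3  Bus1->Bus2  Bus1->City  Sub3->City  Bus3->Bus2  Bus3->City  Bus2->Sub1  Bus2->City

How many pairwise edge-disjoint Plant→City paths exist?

4

Assign every edge capacity 1; by Menger, the answer equals the max flow.
Path Plant→City (+1); total 1.
Path Plant→Sub1→City (+1); total 2.
Path Plant→Bus1→City (+1); total 3.
Path Plant→Bus2→City (+1); total 4.
No residual Plant→City path; max flow = 4.
Certifying cut of size 4: {Plant→Bus1, Plant→Bus2, Plant→City, Plant→Sub1}.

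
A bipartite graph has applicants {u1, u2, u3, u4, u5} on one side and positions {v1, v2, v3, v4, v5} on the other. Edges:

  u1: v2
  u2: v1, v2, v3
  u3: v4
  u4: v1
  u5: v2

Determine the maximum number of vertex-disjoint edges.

4

Unit-capacity flow: source→left, listed edges, right→sink; max matching = max flow.
Augmenting path u1→v2 (+1); matched 1.
Augmenting path u2→v1 (+1); matched 2.
Augmenting path u3→v4 (+1); matched 3.
Augmenting path u4→v1→u2→v3 (+1); matched 4.
No augmenting path remains; maximum matching = 4.
König certificate: {u2, u3, u4, v2} is a vertex cover of size 4 (every listed pair touches it), so no matching can be larger.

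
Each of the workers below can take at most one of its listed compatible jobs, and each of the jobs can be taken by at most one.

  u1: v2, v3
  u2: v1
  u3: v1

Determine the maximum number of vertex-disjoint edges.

Unit-capacity flow: source→left, listed edges, right→sink; max matching = max flow.
Augmenting path u1→v2 (+1); matched 1.
Augmenting path u2→v1 (+1); matched 2.
No augmenting path remains; maximum matching = 2.
König certificate: {u1, v1} is a vertex cover of size 2 (every listed pair touches it), so no matching can be larger.

2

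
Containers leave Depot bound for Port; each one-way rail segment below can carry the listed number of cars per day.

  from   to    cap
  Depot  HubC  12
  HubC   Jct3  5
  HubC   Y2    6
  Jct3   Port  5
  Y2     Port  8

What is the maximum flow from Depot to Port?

Augment Depot→HubC→Jct3→Port: bottleneck 5, flow now 5.
Augment Depot→HubC→Y2→Port: bottleneck 6, flow now 11.
No augmenting path remains; maximum flow = 11.
In the residual graph, reachable from Depot: {Depot, HubC}.
Min-cut edges: HubC→Jct3 (5), HubC→Y2 (6); capacity 5 + 6 = 11.
This cut is saturated, so no flow can exceed 11.

11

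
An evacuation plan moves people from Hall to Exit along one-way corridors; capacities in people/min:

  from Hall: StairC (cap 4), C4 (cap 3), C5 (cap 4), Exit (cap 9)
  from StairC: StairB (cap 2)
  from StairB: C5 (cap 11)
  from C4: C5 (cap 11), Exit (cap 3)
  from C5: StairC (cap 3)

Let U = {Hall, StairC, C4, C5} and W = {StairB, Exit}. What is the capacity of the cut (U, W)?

14

Edges leaving {Hall, StairC, C4, C5}: Hall→Exit (9), StairC→StairB (2), C4→Exit (3).
Cut capacity = 9 + 2 + 3 = 14.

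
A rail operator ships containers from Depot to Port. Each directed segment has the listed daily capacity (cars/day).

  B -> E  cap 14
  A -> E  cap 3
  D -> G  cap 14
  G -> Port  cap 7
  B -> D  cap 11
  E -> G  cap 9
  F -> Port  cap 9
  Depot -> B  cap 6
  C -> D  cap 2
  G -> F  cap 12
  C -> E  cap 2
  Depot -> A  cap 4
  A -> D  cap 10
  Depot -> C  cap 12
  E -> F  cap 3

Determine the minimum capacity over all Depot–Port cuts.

Augment Depot→A→D→G→Port: bottleneck 4, flow now 4.
Augment Depot→B→D→G→Port: bottleneck 3, flow now 7.
Augment Depot→B→E→F→Port: bottleneck 3, flow now 10.
Augment Depot→C→D→G→F→Port: bottleneck 2, flow now 12.
Augment Depot→C→E→G→F→Port: bottleneck 2, flow now 14.
No augmenting path remains; maximum flow = 14.
By max-flow min-cut, the minimum cut capacity equals the max flow.
In the residual graph, reachable from Depot: {Depot, C}.
Min-cut edges: Depot→A (4), Depot→B (6), C→D (2), C→E (2); capacity 4 + 6 + 2 + 2 = 14.

14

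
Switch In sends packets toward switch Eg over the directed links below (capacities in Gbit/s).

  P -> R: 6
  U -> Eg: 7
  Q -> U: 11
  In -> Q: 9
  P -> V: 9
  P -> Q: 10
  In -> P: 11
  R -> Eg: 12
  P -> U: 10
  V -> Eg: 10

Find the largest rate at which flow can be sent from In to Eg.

Augment In→P→R→Eg: bottleneck 6, flow now 6.
Augment In→P→U→Eg: bottleneck 5, flow now 11.
Augment In→Q→U→Eg: bottleneck 2, flow now 13.
Augment In→Q→U→P→V→Eg: bottleneck 5, flow now 18. (uses reverse residual edge)
No augmenting path remains; maximum flow = 18.
In the residual graph, reachable from In: {In, Q, U}.
Min-cut edges: In→P (11), U→Eg (7); capacity 11 + 7 = 18.
This cut is saturated, so no flow can exceed 18.

18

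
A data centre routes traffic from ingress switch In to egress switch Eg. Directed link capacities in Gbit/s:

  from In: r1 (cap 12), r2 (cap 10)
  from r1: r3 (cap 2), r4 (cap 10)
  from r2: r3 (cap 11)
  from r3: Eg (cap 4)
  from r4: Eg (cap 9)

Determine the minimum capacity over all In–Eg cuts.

Augment In→r1→r3→Eg: bottleneck 2, flow now 2.
Augment In→r1→r4→Eg: bottleneck 9, flow now 11.
Augment In→r2→r3→Eg: bottleneck 2, flow now 13.
No augmenting path remains; maximum flow = 13.
By max-flow min-cut, the minimum cut capacity equals the max flow.
In the residual graph, reachable from In: {In, r1, r2, r3, r4}.
Min-cut edges: r3→Eg (4), r4→Eg (9); capacity 4 + 9 = 13.

13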